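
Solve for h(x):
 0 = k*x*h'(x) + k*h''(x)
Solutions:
 h(x) = C1 + C2*erf(sqrt(2)*x/2)


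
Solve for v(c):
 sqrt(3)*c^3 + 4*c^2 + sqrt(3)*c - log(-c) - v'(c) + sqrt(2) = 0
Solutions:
 v(c) = C1 + sqrt(3)*c^4/4 + 4*c^3/3 + sqrt(3)*c^2/2 - c*log(-c) + c*(1 + sqrt(2))


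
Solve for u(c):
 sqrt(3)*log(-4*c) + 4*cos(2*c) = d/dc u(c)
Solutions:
 u(c) = C1 + sqrt(3)*c*(log(-c) - 1) + 2*sqrt(3)*c*log(2) + 2*sin(2*c)


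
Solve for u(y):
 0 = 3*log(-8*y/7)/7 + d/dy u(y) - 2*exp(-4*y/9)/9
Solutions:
 u(y) = C1 - 3*y*log(-y)/7 + 3*y*(-3*log(2) + 1 + log(7))/7 - exp(-4*y/9)/2


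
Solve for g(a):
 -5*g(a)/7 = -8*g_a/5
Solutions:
 g(a) = C1*exp(25*a/56)


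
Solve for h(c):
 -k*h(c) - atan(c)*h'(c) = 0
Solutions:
 h(c) = C1*exp(-k*Integral(1/atan(c), c))


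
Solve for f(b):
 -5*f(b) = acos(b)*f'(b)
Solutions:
 f(b) = C1*exp(-5*Integral(1/acos(b), b))


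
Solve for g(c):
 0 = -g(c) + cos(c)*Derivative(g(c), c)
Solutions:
 g(c) = C1*sqrt(sin(c) + 1)/sqrt(sin(c) - 1)


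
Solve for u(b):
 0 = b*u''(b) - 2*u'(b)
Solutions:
 u(b) = C1 + C2*b^3


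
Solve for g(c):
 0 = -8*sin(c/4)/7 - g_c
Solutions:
 g(c) = C1 + 32*cos(c/4)/7


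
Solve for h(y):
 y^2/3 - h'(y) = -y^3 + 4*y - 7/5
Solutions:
 h(y) = C1 + y^4/4 + y^3/9 - 2*y^2 + 7*y/5


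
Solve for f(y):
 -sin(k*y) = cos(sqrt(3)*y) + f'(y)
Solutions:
 f(y) = C1 - sqrt(3)*sin(sqrt(3)*y)/3 + cos(k*y)/k


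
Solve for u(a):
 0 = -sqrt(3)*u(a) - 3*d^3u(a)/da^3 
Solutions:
 u(a) = C3*exp(-3^(5/6)*a/3) + (C1*sin(3^(1/3)*a/2) + C2*cos(3^(1/3)*a/2))*exp(3^(5/6)*a/6)


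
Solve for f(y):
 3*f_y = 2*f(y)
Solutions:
 f(y) = C1*exp(2*y/3)


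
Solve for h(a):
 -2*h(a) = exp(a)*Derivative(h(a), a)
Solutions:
 h(a) = C1*exp(2*exp(-a))


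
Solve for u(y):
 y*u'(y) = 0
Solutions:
 u(y) = C1


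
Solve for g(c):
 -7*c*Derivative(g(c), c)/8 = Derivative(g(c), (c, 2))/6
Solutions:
 g(c) = C1 + C2*erf(sqrt(42)*c/4)


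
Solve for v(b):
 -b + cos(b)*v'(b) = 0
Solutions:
 v(b) = C1 + Integral(b/cos(b), b)


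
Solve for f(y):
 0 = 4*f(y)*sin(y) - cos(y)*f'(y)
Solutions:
 f(y) = C1/cos(y)^4


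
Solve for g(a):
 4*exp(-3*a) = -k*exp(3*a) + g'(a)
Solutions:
 g(a) = C1 + k*exp(3*a)/3 - 4*exp(-3*a)/3


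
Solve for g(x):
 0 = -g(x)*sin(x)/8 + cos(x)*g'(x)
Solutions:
 g(x) = C1/cos(x)^(1/8)


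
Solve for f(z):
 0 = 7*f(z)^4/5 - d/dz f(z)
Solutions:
 f(z) = 5^(1/3)*(-1/(C1 + 21*z))^(1/3)
 f(z) = 5^(1/3)*(-1/(C1 + 7*z))^(1/3)*(-3^(2/3) - 3*3^(1/6)*I)/6
 f(z) = 5^(1/3)*(-1/(C1 + 7*z))^(1/3)*(-3^(2/3) + 3*3^(1/6)*I)/6


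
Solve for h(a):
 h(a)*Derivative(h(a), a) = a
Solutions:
 h(a) = -sqrt(C1 + a^2)
 h(a) = sqrt(C1 + a^2)


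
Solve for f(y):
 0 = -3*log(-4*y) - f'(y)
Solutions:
 f(y) = C1 - 3*y*log(-y) + 3*y*(1 - 2*log(2))


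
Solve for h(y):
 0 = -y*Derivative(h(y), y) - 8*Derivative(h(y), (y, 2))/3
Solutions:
 h(y) = C1 + C2*erf(sqrt(3)*y/4)


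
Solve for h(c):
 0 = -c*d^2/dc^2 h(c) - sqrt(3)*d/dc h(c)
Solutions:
 h(c) = C1 + C2*c^(1 - sqrt(3))


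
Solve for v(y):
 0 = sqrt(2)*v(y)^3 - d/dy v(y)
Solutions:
 v(y) = -sqrt(2)*sqrt(-1/(C1 + sqrt(2)*y))/2
 v(y) = sqrt(2)*sqrt(-1/(C1 + sqrt(2)*y))/2


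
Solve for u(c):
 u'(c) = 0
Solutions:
 u(c) = C1


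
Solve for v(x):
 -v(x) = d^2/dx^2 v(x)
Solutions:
 v(x) = C1*sin(x) + C2*cos(x)


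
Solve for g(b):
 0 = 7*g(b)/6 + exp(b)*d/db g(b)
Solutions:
 g(b) = C1*exp(7*exp(-b)/6)


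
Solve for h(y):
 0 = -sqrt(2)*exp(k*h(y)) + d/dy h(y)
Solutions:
 h(y) = Piecewise((log(-1/(C1*k + sqrt(2)*k*y))/k, Ne(k, 0)), (nan, True))
 h(y) = Piecewise((C1 + sqrt(2)*y, Eq(k, 0)), (nan, True))


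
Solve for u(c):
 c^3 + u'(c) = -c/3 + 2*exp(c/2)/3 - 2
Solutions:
 u(c) = C1 - c^4/4 - c^2/6 - 2*c + 4*exp(c/2)/3


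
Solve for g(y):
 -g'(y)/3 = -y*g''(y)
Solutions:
 g(y) = C1 + C2*y^(4/3)


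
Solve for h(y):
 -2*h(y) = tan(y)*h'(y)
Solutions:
 h(y) = C1/sin(y)^2


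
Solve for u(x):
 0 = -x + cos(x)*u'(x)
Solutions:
 u(x) = C1 + Integral(x/cos(x), x)


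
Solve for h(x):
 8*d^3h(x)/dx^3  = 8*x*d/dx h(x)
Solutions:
 h(x) = C1 + Integral(C2*airyai(x) + C3*airybi(x), x)


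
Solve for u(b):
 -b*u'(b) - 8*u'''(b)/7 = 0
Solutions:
 u(b) = C1 + Integral(C2*airyai(-7^(1/3)*b/2) + C3*airybi(-7^(1/3)*b/2), b)


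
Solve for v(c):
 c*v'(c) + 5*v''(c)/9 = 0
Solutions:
 v(c) = C1 + C2*erf(3*sqrt(10)*c/10)


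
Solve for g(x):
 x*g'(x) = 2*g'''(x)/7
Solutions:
 g(x) = C1 + Integral(C2*airyai(2^(2/3)*7^(1/3)*x/2) + C3*airybi(2^(2/3)*7^(1/3)*x/2), x)


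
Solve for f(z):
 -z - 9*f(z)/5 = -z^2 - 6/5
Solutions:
 f(z) = 5*z^2/9 - 5*z/9 + 2/3


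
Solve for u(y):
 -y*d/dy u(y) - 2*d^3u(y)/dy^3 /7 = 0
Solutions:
 u(y) = C1 + Integral(C2*airyai(-2^(2/3)*7^(1/3)*y/2) + C3*airybi(-2^(2/3)*7^(1/3)*y/2), y)


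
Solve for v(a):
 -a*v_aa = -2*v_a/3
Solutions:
 v(a) = C1 + C2*a^(5/3)


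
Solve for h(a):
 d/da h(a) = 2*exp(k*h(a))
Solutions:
 h(a) = Piecewise((log(-1/(C1*k + 2*a*k))/k, Ne(k, 0)), (nan, True))
 h(a) = Piecewise((C1 + 2*a, Eq(k, 0)), (nan, True))


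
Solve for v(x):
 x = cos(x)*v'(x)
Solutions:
 v(x) = C1 + Integral(x/cos(x), x)


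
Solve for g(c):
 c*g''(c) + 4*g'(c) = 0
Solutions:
 g(c) = C1 + C2/c^3


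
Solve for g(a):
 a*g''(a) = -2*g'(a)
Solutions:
 g(a) = C1 + C2/a


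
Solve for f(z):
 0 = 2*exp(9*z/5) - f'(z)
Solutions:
 f(z) = C1 + 10*exp(9*z/5)/9


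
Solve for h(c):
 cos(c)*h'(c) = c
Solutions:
 h(c) = C1 + Integral(c/cos(c), c)


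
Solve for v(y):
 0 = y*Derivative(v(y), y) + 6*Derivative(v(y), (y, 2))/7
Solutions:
 v(y) = C1 + C2*erf(sqrt(21)*y/6)


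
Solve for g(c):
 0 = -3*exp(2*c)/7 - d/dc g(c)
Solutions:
 g(c) = C1 - 3*exp(2*c)/14


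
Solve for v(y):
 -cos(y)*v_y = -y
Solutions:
 v(y) = C1 + Integral(y/cos(y), y)


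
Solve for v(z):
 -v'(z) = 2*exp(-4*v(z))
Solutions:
 v(z) = log(-I*(C1 - 8*z)^(1/4))
 v(z) = log(I*(C1 - 8*z)^(1/4))
 v(z) = log(-(C1 - 8*z)^(1/4))
 v(z) = log(C1 - 8*z)/4


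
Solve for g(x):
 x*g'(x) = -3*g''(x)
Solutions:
 g(x) = C1 + C2*erf(sqrt(6)*x/6)


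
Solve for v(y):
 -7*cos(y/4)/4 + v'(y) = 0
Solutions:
 v(y) = C1 + 7*sin(y/4)


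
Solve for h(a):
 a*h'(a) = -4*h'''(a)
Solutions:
 h(a) = C1 + Integral(C2*airyai(-2^(1/3)*a/2) + C3*airybi(-2^(1/3)*a/2), a)


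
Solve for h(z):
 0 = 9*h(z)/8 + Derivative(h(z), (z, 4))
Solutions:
 h(z) = (C1*sin(2^(3/4)*sqrt(3)*z/4) + C2*cos(2^(3/4)*sqrt(3)*z/4))*exp(-2^(3/4)*sqrt(3)*z/4) + (C3*sin(2^(3/4)*sqrt(3)*z/4) + C4*cos(2^(3/4)*sqrt(3)*z/4))*exp(2^(3/4)*sqrt(3)*z/4)


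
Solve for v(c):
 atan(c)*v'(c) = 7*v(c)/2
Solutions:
 v(c) = C1*exp(7*Integral(1/atan(c), c)/2)


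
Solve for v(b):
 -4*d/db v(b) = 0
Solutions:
 v(b) = C1


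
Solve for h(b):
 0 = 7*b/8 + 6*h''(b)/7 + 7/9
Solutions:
 h(b) = C1 + C2*b - 49*b^3/288 - 49*b^2/108


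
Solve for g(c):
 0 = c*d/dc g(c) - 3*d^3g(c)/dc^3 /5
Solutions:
 g(c) = C1 + Integral(C2*airyai(3^(2/3)*5^(1/3)*c/3) + C3*airybi(3^(2/3)*5^(1/3)*c/3), c)


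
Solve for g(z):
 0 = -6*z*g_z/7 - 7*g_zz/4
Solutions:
 g(z) = C1 + C2*erf(2*sqrt(3)*z/7)


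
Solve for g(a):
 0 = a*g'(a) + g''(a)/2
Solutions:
 g(a) = C1 + C2*erf(a)


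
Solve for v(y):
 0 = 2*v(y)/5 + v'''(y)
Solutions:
 v(y) = C3*exp(-2^(1/3)*5^(2/3)*y/5) + (C1*sin(2^(1/3)*sqrt(3)*5^(2/3)*y/10) + C2*cos(2^(1/3)*sqrt(3)*5^(2/3)*y/10))*exp(2^(1/3)*5^(2/3)*y/10)


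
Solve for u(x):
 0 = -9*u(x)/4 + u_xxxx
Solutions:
 u(x) = C1*exp(-sqrt(6)*x/2) + C2*exp(sqrt(6)*x/2) + C3*sin(sqrt(6)*x/2) + C4*cos(sqrt(6)*x/2)


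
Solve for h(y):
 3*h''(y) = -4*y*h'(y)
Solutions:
 h(y) = C1 + C2*erf(sqrt(6)*y/3)


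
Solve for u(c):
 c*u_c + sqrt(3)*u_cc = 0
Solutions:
 u(c) = C1 + C2*erf(sqrt(2)*3^(3/4)*c/6)


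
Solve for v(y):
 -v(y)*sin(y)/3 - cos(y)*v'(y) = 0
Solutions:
 v(y) = C1*cos(y)^(1/3)


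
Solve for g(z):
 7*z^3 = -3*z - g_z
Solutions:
 g(z) = C1 - 7*z^4/4 - 3*z^2/2


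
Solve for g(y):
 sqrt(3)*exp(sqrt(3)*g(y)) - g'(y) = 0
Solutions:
 g(y) = sqrt(3)*(2*log(-1/(C1 + sqrt(3)*y)) - log(3))/6


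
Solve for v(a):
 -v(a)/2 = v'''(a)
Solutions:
 v(a) = C3*exp(-2^(2/3)*a/2) + (C1*sin(2^(2/3)*sqrt(3)*a/4) + C2*cos(2^(2/3)*sqrt(3)*a/4))*exp(2^(2/3)*a/4)


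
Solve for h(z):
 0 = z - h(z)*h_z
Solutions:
 h(z) = -sqrt(C1 + z^2)
 h(z) = sqrt(C1 + z^2)


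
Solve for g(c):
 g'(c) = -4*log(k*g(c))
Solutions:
 li(k*g(c))/k = C1 - 4*c


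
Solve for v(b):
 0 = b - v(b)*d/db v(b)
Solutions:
 v(b) = -sqrt(C1 + b^2)
 v(b) = sqrt(C1 + b^2)


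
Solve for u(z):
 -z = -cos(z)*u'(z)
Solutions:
 u(z) = C1 + Integral(z/cos(z), z)


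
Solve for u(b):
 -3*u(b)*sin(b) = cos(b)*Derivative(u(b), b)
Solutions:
 u(b) = C1*cos(b)^3


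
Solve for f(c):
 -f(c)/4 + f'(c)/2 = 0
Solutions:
 f(c) = C1*exp(c/2)


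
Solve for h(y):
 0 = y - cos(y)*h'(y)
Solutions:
 h(y) = C1 + Integral(y/cos(y), y)


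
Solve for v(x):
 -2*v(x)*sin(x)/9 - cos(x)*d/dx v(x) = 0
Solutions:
 v(x) = C1*cos(x)^(2/9)


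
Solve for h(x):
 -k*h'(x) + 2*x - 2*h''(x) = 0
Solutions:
 h(x) = C1 + C2*exp(-k*x/2) + x^2/k - 4*x/k^2


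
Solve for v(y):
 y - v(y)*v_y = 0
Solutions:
 v(y) = -sqrt(C1 + y^2)
 v(y) = sqrt(C1 + y^2)


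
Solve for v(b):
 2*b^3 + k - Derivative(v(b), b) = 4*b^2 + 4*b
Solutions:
 v(b) = C1 + b^4/2 - 4*b^3/3 - 2*b^2 + b*k


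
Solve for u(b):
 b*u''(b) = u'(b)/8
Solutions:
 u(b) = C1 + C2*b^(9/8)


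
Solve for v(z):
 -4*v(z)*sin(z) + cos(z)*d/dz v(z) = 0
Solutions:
 v(z) = C1/cos(z)^4


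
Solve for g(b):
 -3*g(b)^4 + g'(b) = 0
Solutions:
 g(b) = (-1/(C1 + 9*b))^(1/3)
 g(b) = (-1/(C1 + 3*b))^(1/3)*(-3^(2/3) - 3*3^(1/6)*I)/6
 g(b) = (-1/(C1 + 3*b))^(1/3)*(-3^(2/3) + 3*3^(1/6)*I)/6


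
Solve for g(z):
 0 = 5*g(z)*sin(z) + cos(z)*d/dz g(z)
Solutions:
 g(z) = C1*cos(z)^5


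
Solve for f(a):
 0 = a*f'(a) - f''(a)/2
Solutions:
 f(a) = C1 + C2*erfi(a)


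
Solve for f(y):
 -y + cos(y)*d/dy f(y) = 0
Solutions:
 f(y) = C1 + Integral(y/cos(y), y)


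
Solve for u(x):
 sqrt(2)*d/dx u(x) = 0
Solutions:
 u(x) = C1


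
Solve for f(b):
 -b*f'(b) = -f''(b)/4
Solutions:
 f(b) = C1 + C2*erfi(sqrt(2)*b)


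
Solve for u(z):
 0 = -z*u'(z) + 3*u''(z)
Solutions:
 u(z) = C1 + C2*erfi(sqrt(6)*z/6)


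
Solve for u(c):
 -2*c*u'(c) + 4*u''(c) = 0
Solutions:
 u(c) = C1 + C2*erfi(c/2)


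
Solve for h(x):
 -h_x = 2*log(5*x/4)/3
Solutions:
 h(x) = C1 - 2*x*log(x)/3 - 2*x*log(5)/3 + 2*x/3 + 4*x*log(2)/3


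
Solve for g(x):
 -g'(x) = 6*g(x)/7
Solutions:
 g(x) = C1*exp(-6*x/7)


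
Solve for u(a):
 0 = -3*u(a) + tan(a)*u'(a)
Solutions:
 u(a) = C1*sin(a)^3


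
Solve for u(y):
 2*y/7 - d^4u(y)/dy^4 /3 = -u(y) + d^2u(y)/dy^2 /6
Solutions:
 u(y) = C1*exp(-sqrt(6)*y/2) + C2*exp(sqrt(6)*y/2) + C3*sin(sqrt(2)*y) + C4*cos(sqrt(2)*y) - 2*y/7


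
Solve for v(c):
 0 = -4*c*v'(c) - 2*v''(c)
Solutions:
 v(c) = C1 + C2*erf(c)


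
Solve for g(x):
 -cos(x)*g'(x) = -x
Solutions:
 g(x) = C1 + Integral(x/cos(x), x)


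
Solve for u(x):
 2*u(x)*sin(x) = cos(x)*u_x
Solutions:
 u(x) = C1/cos(x)^2


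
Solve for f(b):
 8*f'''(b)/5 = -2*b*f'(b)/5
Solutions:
 f(b) = C1 + Integral(C2*airyai(-2^(1/3)*b/2) + C3*airybi(-2^(1/3)*b/2), b)


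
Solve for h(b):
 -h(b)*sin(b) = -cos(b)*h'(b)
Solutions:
 h(b) = C1/cos(b)


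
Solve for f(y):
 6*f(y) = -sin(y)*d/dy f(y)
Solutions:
 f(y) = C1*(cos(y)^3 + 3*cos(y)^2 + 3*cos(y) + 1)/(cos(y)^3 - 3*cos(y)^2 + 3*cos(y) - 1)


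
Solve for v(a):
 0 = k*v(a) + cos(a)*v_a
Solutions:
 v(a) = C1*exp(k*(log(sin(a) - 1) - log(sin(a) + 1))/2)


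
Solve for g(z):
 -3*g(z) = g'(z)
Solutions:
 g(z) = C1*exp(-3*z)


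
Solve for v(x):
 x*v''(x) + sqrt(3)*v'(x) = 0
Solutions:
 v(x) = C1 + C2*x^(1 - sqrt(3))


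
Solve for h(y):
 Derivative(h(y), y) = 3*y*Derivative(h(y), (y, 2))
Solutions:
 h(y) = C1 + C2*y^(4/3)


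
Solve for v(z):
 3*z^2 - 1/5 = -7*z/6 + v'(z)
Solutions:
 v(z) = C1 + z^3 + 7*z^2/12 - z/5


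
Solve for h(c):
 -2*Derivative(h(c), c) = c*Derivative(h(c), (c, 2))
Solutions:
 h(c) = C1 + C2/c


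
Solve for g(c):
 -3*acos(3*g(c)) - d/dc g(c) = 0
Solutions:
 Integral(1/acos(3*_y), (_y, g(c))) = C1 - 3*c


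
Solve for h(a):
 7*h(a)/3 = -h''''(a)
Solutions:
 h(a) = (C1*sin(sqrt(2)*3^(3/4)*7^(1/4)*a/6) + C2*cos(sqrt(2)*3^(3/4)*7^(1/4)*a/6))*exp(-sqrt(2)*3^(3/4)*7^(1/4)*a/6) + (C3*sin(sqrt(2)*3^(3/4)*7^(1/4)*a/6) + C4*cos(sqrt(2)*3^(3/4)*7^(1/4)*a/6))*exp(sqrt(2)*3^(3/4)*7^(1/4)*a/6)


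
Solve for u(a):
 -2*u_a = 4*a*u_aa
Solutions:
 u(a) = C1 + C2*sqrt(a)


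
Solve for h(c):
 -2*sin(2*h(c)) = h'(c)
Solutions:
 h(c) = pi - acos((-C1 - exp(8*c))/(C1 - exp(8*c)))/2
 h(c) = acos((-C1 - exp(8*c))/(C1 - exp(8*c)))/2


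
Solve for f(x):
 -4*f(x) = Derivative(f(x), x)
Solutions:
 f(x) = C1*exp(-4*x)


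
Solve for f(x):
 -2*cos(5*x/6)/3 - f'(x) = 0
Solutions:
 f(x) = C1 - 4*sin(5*x/6)/5


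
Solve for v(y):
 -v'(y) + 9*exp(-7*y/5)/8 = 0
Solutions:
 v(y) = C1 - 45*exp(-7*y/5)/56


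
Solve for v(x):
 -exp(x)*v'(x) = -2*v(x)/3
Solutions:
 v(x) = C1*exp(-2*exp(-x)/3)


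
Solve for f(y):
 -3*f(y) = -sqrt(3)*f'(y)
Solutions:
 f(y) = C1*exp(sqrt(3)*y)


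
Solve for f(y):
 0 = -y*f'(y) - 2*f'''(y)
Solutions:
 f(y) = C1 + Integral(C2*airyai(-2^(2/3)*y/2) + C3*airybi(-2^(2/3)*y/2), y)


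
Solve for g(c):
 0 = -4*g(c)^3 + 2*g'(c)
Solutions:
 g(c) = -sqrt(2)*sqrt(-1/(C1 + 2*c))/2
 g(c) = sqrt(2)*sqrt(-1/(C1 + 2*c))/2


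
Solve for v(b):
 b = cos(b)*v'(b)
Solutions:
 v(b) = C1 + Integral(b/cos(b), b)


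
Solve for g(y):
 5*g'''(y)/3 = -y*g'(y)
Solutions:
 g(y) = C1 + Integral(C2*airyai(-3^(1/3)*5^(2/3)*y/5) + C3*airybi(-3^(1/3)*5^(2/3)*y/5), y)


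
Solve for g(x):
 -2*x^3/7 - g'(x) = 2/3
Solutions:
 g(x) = C1 - x^4/14 - 2*x/3


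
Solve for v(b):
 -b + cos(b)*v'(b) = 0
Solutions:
 v(b) = C1 + Integral(b/cos(b), b)


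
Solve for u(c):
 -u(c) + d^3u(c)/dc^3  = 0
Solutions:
 u(c) = C3*exp(c) + (C1*sin(sqrt(3)*c/2) + C2*cos(sqrt(3)*c/2))*exp(-c/2)


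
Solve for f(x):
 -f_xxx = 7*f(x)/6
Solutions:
 f(x) = C3*exp(-6^(2/3)*7^(1/3)*x/6) + (C1*sin(2^(2/3)*3^(1/6)*7^(1/3)*x/4) + C2*cos(2^(2/3)*3^(1/6)*7^(1/3)*x/4))*exp(6^(2/3)*7^(1/3)*x/12)


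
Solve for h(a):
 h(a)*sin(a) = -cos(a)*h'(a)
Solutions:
 h(a) = C1*cos(a)


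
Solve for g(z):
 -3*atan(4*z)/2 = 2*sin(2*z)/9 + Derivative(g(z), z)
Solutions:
 g(z) = C1 - 3*z*atan(4*z)/2 + 3*log(16*z^2 + 1)/16 + cos(2*z)/9


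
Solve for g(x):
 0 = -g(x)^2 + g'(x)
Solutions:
 g(x) = -1/(C1 + x)


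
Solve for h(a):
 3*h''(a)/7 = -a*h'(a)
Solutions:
 h(a) = C1 + C2*erf(sqrt(42)*a/6)


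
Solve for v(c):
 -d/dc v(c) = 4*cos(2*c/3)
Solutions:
 v(c) = C1 - 6*sin(2*c/3)


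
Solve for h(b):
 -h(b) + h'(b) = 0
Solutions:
 h(b) = C1*exp(b)


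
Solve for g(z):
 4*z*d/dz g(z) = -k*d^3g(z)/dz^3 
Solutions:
 g(z) = C1 + Integral(C2*airyai(2^(2/3)*z*(-1/k)^(1/3)) + C3*airybi(2^(2/3)*z*(-1/k)^(1/3)), z)


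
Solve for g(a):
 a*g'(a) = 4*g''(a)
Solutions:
 g(a) = C1 + C2*erfi(sqrt(2)*a/4)


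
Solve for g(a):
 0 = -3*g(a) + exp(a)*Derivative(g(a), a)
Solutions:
 g(a) = C1*exp(-3*exp(-a))


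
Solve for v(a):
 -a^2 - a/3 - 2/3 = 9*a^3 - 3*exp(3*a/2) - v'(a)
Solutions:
 v(a) = C1 + 9*a^4/4 + a^3/3 + a^2/6 + 2*a/3 - 2*exp(3*a/2)


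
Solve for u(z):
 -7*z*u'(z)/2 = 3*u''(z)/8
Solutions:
 u(z) = C1 + C2*erf(sqrt(42)*z/3)


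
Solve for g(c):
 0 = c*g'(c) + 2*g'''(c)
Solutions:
 g(c) = C1 + Integral(C2*airyai(-2^(2/3)*c/2) + C3*airybi(-2^(2/3)*c/2), c)


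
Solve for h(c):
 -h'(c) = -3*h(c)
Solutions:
 h(c) = C1*exp(3*c)


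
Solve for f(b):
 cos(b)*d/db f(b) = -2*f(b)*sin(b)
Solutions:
 f(b) = C1*cos(b)^2


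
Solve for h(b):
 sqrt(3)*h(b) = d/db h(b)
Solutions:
 h(b) = C1*exp(sqrt(3)*b)


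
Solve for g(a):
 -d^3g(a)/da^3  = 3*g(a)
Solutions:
 g(a) = C3*exp(-3^(1/3)*a) + (C1*sin(3^(5/6)*a/2) + C2*cos(3^(5/6)*a/2))*exp(3^(1/3)*a/2)


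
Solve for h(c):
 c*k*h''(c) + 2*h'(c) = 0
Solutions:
 h(c) = C1 + c^(((re(k) - 2)*re(k) + im(k)^2)/(re(k)^2 + im(k)^2))*(C2*sin(2*log(c)*Abs(im(k))/(re(k)^2 + im(k)^2)) + C3*cos(2*log(c)*im(k)/(re(k)^2 + im(k)^2)))


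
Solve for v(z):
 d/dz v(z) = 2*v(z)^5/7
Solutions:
 v(z) = -7^(1/4)*(-1/(C1 + 8*z))^(1/4)
 v(z) = 7^(1/4)*(-1/(C1 + 8*z))^(1/4)
 v(z) = -7^(1/4)*I*(-1/(C1 + 8*z))^(1/4)
 v(z) = 7^(1/4)*I*(-1/(C1 + 8*z))^(1/4)


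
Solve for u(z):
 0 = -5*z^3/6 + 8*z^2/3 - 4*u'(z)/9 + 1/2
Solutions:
 u(z) = C1 - 15*z^4/32 + 2*z^3 + 9*z/8


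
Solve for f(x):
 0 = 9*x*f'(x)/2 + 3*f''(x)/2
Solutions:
 f(x) = C1 + C2*erf(sqrt(6)*x/2)


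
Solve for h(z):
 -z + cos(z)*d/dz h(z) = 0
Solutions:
 h(z) = C1 + Integral(z/cos(z), z)


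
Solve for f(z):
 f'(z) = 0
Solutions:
 f(z) = C1


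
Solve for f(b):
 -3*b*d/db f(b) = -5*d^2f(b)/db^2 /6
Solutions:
 f(b) = C1 + C2*erfi(3*sqrt(5)*b/5)


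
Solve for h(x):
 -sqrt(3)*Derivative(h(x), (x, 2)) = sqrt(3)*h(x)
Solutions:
 h(x) = C1*sin(x) + C2*cos(x)


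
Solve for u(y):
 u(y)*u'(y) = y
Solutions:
 u(y) = -sqrt(C1 + y^2)
 u(y) = sqrt(C1 + y^2)


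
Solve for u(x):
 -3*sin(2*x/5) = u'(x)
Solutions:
 u(x) = C1 + 15*cos(2*x/5)/2


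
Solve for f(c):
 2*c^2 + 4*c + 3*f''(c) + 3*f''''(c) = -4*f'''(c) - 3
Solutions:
 f(c) = C1 + C2*c - c^4/18 + 2*c^3/27 - 7*c^2/54 + (C3*sin(sqrt(5)*c/3) + C4*cos(sqrt(5)*c/3))*exp(-2*c/3)


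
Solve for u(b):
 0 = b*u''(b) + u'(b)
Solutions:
 u(b) = C1 + C2*log(b)


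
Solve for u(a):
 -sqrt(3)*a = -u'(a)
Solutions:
 u(a) = C1 + sqrt(3)*a^2/2


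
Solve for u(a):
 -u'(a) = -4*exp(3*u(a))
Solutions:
 u(a) = log(-1/(C1 + 12*a))/3
 u(a) = log((-1/(C1 + 4*a))^(1/3)*(-3^(2/3) - 3*3^(1/6)*I)/6)
 u(a) = log((-1/(C1 + 4*a))^(1/3)*(-3^(2/3) + 3*3^(1/6)*I)/6)


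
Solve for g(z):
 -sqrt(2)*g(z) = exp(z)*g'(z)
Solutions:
 g(z) = C1*exp(sqrt(2)*exp(-z))


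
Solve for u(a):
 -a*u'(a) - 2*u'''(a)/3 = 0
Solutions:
 u(a) = C1 + Integral(C2*airyai(-2^(2/3)*3^(1/3)*a/2) + C3*airybi(-2^(2/3)*3^(1/3)*a/2), a)


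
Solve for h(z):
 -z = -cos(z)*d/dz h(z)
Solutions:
 h(z) = C1 + Integral(z/cos(z), z)


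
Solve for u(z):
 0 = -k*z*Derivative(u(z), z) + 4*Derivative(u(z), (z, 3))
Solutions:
 u(z) = C1 + Integral(C2*airyai(2^(1/3)*k^(1/3)*z/2) + C3*airybi(2^(1/3)*k^(1/3)*z/2), z)


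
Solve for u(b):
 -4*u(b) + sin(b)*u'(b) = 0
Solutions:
 u(b) = C1*(cos(b)^2 - 2*cos(b) + 1)/(cos(b)^2 + 2*cos(b) + 1)


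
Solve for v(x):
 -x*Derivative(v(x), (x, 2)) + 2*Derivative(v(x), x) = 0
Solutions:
 v(x) = C1 + C2*x^3


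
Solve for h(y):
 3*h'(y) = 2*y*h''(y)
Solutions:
 h(y) = C1 + C2*y^(5/2)


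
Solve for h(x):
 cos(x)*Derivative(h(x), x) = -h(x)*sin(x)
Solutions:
 h(x) = C1*cos(x)


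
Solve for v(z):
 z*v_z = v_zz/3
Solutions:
 v(z) = C1 + C2*erfi(sqrt(6)*z/2)


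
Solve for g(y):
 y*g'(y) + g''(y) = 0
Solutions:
 g(y) = C1 + C2*erf(sqrt(2)*y/2)


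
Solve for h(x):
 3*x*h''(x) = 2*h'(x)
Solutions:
 h(x) = C1 + C2*x^(5/3)


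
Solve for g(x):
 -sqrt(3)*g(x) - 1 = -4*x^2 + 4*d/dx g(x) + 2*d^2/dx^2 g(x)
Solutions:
 g(x) = C1*exp(x*(-1 + sqrt(2)*sqrt(2 - sqrt(3))/2)) + C2*exp(-x*(sqrt(2)*sqrt(2 - sqrt(3))/2 + 1)) + 4*sqrt(3)*x^2/3 - 32*x/3 - 16/3 + 125*sqrt(3)/9


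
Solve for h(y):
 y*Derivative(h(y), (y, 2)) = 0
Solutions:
 h(y) = C1 + C2*y


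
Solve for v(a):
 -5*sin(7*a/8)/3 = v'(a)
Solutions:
 v(a) = C1 + 40*cos(7*a/8)/21


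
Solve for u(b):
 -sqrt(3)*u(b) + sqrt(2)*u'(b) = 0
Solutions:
 u(b) = C1*exp(sqrt(6)*b/2)


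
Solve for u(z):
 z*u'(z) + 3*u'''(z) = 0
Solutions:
 u(z) = C1 + Integral(C2*airyai(-3^(2/3)*z/3) + C3*airybi(-3^(2/3)*z/3), z)


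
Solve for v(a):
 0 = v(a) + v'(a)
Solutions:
 v(a) = C1*exp(-a)


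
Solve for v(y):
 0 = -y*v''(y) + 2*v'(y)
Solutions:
 v(y) = C1 + C2*y^3


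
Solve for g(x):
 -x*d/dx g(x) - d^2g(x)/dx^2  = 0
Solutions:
 g(x) = C1 + C2*erf(sqrt(2)*x/2)


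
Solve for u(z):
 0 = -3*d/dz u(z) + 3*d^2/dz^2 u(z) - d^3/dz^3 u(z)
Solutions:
 u(z) = C1 + (C2*sin(sqrt(3)*z/2) + C3*cos(sqrt(3)*z/2))*exp(3*z/2)


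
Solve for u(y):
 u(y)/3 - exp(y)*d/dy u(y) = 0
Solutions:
 u(y) = C1*exp(-exp(-y)/3)


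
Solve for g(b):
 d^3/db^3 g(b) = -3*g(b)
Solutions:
 g(b) = C3*exp(-3^(1/3)*b) + (C1*sin(3^(5/6)*b/2) + C2*cos(3^(5/6)*b/2))*exp(3^(1/3)*b/2)


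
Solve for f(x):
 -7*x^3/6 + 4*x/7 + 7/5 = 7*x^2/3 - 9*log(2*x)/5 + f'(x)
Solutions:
 f(x) = C1 - 7*x^4/24 - 7*x^3/9 + 2*x^2/7 + 9*x*log(x)/5 - 2*x/5 + 9*x*log(2)/5


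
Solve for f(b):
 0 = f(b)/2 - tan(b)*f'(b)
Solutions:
 f(b) = C1*sqrt(sin(b))


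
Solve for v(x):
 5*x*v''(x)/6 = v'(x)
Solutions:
 v(x) = C1 + C2*x^(11/5)


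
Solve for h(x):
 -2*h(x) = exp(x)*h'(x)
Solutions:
 h(x) = C1*exp(2*exp(-x))


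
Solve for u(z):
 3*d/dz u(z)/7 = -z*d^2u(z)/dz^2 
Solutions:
 u(z) = C1 + C2*z^(4/7)


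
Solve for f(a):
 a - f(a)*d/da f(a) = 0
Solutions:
 f(a) = -sqrt(C1 + a^2)
 f(a) = sqrt(C1 + a^2)


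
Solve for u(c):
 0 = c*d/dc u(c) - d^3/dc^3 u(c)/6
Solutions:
 u(c) = C1 + Integral(C2*airyai(6^(1/3)*c) + C3*airybi(6^(1/3)*c), c)


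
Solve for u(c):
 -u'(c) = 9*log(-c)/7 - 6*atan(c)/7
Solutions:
 u(c) = C1 - 9*c*log(-c)/7 + 6*c*atan(c)/7 + 9*c/7 - 3*log(c^2 + 1)/7


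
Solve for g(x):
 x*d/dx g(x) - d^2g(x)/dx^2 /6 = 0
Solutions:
 g(x) = C1 + C2*erfi(sqrt(3)*x)


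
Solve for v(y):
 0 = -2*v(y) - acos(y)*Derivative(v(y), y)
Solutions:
 v(y) = C1*exp(-2*Integral(1/acos(y), y))


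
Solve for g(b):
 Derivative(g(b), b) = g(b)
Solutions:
 g(b) = C1*exp(b)


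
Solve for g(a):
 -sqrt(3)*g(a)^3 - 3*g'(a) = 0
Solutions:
 g(a) = -sqrt(6)*sqrt(-1/(C1 - sqrt(3)*a))/2
 g(a) = sqrt(6)*sqrt(-1/(C1 - sqrt(3)*a))/2


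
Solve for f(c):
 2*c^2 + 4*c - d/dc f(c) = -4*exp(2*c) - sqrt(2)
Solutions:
 f(c) = C1 + 2*c^3/3 + 2*c^2 + sqrt(2)*c + 2*exp(2*c)


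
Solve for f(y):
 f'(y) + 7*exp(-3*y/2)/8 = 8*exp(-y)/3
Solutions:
 f(y) = C1 - 8*exp(-y)/3 + 7*exp(-3*y/2)/12


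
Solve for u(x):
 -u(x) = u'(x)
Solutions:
 u(x) = C1*exp(-x)


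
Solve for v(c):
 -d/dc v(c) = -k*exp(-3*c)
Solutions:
 v(c) = C1 - k*exp(-3*c)/3


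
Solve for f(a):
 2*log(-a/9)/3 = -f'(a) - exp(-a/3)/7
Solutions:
 f(a) = C1 - 2*a*log(-a)/3 + 2*a*(1 + 2*log(3))/3 + 3*exp(-a/3)/7


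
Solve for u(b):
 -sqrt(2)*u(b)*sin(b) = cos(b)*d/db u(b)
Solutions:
 u(b) = C1*cos(b)^(sqrt(2))


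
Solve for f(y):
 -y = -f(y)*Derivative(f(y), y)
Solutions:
 f(y) = -sqrt(C1 + y^2)
 f(y) = sqrt(C1 + y^2)


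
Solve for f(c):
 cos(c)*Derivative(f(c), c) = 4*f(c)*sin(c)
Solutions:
 f(c) = C1/cos(c)^4


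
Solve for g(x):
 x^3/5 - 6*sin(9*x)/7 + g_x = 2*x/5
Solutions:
 g(x) = C1 - x^4/20 + x^2/5 - 2*cos(9*x)/21


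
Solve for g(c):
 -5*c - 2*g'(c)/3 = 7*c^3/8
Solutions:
 g(c) = C1 - 21*c^4/64 - 15*c^2/4


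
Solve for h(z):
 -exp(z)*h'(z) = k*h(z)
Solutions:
 h(z) = C1*exp(k*exp(-z))


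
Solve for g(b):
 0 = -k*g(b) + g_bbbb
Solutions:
 g(b) = C1*exp(-b*k^(1/4)) + C2*exp(b*k^(1/4)) + C3*exp(-I*b*k^(1/4)) + C4*exp(I*b*k^(1/4))


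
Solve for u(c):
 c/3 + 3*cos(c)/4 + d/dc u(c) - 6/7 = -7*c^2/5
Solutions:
 u(c) = C1 - 7*c^3/15 - c^2/6 + 6*c/7 - 3*sin(c)/4


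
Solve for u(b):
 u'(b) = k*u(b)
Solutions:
 u(b) = C1*exp(b*k)


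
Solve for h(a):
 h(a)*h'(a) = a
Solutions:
 h(a) = -sqrt(C1 + a^2)
 h(a) = sqrt(C1 + a^2)


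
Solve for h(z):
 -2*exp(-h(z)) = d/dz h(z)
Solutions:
 h(z) = log(C1 - 2*z)


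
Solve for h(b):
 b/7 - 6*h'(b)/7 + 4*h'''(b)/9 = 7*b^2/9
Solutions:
 h(b) = C1 + C2*exp(-3*sqrt(42)*b/14) + C3*exp(3*sqrt(42)*b/14) - 49*b^3/162 + b^2/12 - 686*b/729


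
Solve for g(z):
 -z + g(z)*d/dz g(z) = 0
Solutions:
 g(z) = -sqrt(C1 + z^2)
 g(z) = sqrt(C1 + z^2)


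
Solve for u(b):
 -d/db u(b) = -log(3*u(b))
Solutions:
 -Integral(1/(log(_y) + log(3)), (_y, u(b))) = C1 - b


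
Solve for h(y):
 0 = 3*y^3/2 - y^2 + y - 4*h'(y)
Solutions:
 h(y) = C1 + 3*y^4/32 - y^3/12 + y^2/8


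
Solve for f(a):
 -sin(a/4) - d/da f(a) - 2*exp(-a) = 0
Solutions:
 f(a) = C1 + 4*cos(a/4) + 2*exp(-a)


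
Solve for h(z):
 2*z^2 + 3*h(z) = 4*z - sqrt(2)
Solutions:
 h(z) = -2*z^2/3 + 4*z/3 - sqrt(2)/3


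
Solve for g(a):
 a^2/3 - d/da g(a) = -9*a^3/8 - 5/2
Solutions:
 g(a) = C1 + 9*a^4/32 + a^3/9 + 5*a/2


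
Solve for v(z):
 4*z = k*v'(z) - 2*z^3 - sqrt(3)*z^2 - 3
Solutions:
 v(z) = C1 + z^4/(2*k) + sqrt(3)*z^3/(3*k) + 2*z^2/k + 3*z/k


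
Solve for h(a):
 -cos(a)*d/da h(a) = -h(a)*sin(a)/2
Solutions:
 h(a) = C1/sqrt(cos(a))


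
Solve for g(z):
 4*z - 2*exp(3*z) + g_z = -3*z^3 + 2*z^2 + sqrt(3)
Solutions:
 g(z) = C1 - 3*z^4/4 + 2*z^3/3 - 2*z^2 + sqrt(3)*z + 2*exp(3*z)/3


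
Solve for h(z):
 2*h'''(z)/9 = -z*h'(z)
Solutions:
 h(z) = C1 + Integral(C2*airyai(-6^(2/3)*z/2) + C3*airybi(-6^(2/3)*z/2), z)


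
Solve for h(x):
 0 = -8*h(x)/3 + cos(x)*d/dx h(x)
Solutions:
 h(x) = C1*(sin(x) + 1)^(4/3)/(sin(x) - 1)^(4/3)


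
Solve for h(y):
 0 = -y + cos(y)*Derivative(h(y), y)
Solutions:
 h(y) = C1 + Integral(y/cos(y), y)


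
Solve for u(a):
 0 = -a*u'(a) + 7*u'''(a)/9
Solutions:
 u(a) = C1 + Integral(C2*airyai(21^(2/3)*a/7) + C3*airybi(21^(2/3)*a/7), a)


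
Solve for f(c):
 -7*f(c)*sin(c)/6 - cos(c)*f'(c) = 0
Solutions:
 f(c) = C1*cos(c)^(7/6)


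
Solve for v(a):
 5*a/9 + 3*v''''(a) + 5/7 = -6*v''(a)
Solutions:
 v(a) = C1 + C2*a + C3*sin(sqrt(2)*a) + C4*cos(sqrt(2)*a) - 5*a^3/324 - 5*a^2/84


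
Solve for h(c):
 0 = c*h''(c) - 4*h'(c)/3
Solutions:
 h(c) = C1 + C2*c^(7/3)


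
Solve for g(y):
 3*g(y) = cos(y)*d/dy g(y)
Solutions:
 g(y) = C1*(sin(y) + 1)^(3/2)/(sin(y) - 1)^(3/2)


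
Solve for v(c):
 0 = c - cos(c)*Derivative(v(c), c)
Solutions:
 v(c) = C1 + Integral(c/cos(c), c)


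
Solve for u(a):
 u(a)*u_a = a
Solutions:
 u(a) = -sqrt(C1 + a^2)
 u(a) = sqrt(C1 + a^2)


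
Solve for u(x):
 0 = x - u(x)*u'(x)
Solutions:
 u(x) = -sqrt(C1 + x^2)
 u(x) = sqrt(C1 + x^2)


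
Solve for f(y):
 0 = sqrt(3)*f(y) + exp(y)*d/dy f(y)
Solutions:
 f(y) = C1*exp(sqrt(3)*exp(-y))


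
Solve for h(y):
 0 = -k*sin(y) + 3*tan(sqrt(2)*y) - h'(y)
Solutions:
 h(y) = C1 + k*cos(y) - 3*sqrt(2)*log(cos(sqrt(2)*y))/2


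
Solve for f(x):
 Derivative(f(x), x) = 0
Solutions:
 f(x) = C1


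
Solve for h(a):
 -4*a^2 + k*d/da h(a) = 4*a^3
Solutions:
 h(a) = C1 + a^4/k + 4*a^3/(3*k)


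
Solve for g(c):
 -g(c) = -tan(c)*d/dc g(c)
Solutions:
 g(c) = C1*sin(c)


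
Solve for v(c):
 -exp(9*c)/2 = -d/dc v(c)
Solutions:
 v(c) = C1 + exp(9*c)/18


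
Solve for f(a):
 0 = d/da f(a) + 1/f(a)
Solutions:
 f(a) = -sqrt(C1 - 2*a)
 f(a) = sqrt(C1 - 2*a)


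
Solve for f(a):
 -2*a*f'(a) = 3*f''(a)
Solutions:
 f(a) = C1 + C2*erf(sqrt(3)*a/3)


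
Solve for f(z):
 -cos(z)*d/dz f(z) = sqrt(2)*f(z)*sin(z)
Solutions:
 f(z) = C1*cos(z)^(sqrt(2))


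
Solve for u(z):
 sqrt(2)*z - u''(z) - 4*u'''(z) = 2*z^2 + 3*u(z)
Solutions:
 u(z) = C3*exp(-z) - 2*z^2/3 + sqrt(2)*z/3 + (C1*sin(sqrt(39)*z/8) + C2*cos(sqrt(39)*z/8))*exp(3*z/8) + 4/9


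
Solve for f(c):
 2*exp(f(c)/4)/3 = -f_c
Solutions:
 f(c) = 4*log(1/(C1 + 2*c)) + 4*log(12)


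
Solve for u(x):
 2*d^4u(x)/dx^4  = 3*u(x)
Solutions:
 u(x) = C1*exp(-2^(3/4)*3^(1/4)*x/2) + C2*exp(2^(3/4)*3^(1/4)*x/2) + C3*sin(2^(3/4)*3^(1/4)*x/2) + C4*cos(2^(3/4)*3^(1/4)*x/2)


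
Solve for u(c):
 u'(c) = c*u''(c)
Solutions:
 u(c) = C1 + C2*c^2


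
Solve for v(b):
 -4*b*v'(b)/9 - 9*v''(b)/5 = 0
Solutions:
 v(b) = C1 + C2*erf(sqrt(10)*b/9)


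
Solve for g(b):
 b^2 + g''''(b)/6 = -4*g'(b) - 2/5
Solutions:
 g(b) = C1 + C4*exp(-2*3^(1/3)*b) - b^3/12 - b/10 + (C2*sin(3^(5/6)*b) + C3*cos(3^(5/6)*b))*exp(3^(1/3)*b)


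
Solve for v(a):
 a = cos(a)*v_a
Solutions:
 v(a) = C1 + Integral(a/cos(a), a)


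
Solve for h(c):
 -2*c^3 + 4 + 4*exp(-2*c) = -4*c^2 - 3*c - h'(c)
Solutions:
 h(c) = C1 + c^4/2 - 4*c^3/3 - 3*c^2/2 - 4*c + 2*exp(-2*c)


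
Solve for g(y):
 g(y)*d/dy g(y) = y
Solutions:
 g(y) = -sqrt(C1 + y^2)
 g(y) = sqrt(C1 + y^2)


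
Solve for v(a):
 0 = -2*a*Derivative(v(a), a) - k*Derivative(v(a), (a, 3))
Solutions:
 v(a) = C1 + Integral(C2*airyai(2^(1/3)*a*(-1/k)^(1/3)) + C3*airybi(2^(1/3)*a*(-1/k)^(1/3)), a)


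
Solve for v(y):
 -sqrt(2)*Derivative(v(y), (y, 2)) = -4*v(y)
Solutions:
 v(y) = C1*exp(-2^(3/4)*y) + C2*exp(2^(3/4)*y)


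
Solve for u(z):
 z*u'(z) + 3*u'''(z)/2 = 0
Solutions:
 u(z) = C1 + Integral(C2*airyai(-2^(1/3)*3^(2/3)*z/3) + C3*airybi(-2^(1/3)*3^(2/3)*z/3), z)


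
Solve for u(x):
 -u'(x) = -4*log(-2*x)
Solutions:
 u(x) = C1 + 4*x*log(-x) + 4*x*(-1 + log(2))


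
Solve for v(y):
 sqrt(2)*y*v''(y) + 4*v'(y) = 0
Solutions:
 v(y) = C1 + C2*y^(1 - 2*sqrt(2))


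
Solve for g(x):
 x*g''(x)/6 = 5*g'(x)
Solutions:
 g(x) = C1 + C2*x^31


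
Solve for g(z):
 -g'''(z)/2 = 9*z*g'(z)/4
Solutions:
 g(z) = C1 + Integral(C2*airyai(-6^(2/3)*z/2) + C3*airybi(-6^(2/3)*z/2), z)


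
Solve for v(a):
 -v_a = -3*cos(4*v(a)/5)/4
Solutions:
 -3*a/4 - 5*log(sin(4*v(a)/5) - 1)/8 + 5*log(sin(4*v(a)/5) + 1)/8 = C1


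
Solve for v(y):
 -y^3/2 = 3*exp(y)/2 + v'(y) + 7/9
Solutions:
 v(y) = C1 - y^4/8 - 7*y/9 - 3*exp(y)/2


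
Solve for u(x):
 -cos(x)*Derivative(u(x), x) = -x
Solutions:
 u(x) = C1 + Integral(x/cos(x), x)


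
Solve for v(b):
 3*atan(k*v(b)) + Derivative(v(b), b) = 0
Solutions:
 Integral(1/atan(_y*k), (_y, v(b))) = C1 - 3*b


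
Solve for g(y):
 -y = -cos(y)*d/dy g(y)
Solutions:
 g(y) = C1 + Integral(y/cos(y), y)


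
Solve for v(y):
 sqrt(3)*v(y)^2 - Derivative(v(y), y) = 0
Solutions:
 v(y) = -1/(C1 + sqrt(3)*y)


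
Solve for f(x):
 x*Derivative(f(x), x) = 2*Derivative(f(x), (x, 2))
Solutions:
 f(x) = C1 + C2*erfi(x/2)


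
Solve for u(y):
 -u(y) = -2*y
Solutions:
 u(y) = 2*y


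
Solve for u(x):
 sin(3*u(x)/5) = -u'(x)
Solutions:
 x + 5*log(cos(3*u(x)/5) - 1)/6 - 5*log(cos(3*u(x)/5) + 1)/6 = C1


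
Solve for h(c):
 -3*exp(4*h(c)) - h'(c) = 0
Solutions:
 h(c) = log(-I*(1/(C1 + 12*c))^(1/4))
 h(c) = log(I*(1/(C1 + 12*c))^(1/4))
 h(c) = log(-(1/(C1 + 12*c))^(1/4))
 h(c) = log(1/(C1 + 12*c))/4


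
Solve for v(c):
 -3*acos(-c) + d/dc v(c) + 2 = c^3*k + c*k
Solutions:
 v(c) = C1 + c^4*k/4 + c^2*k/2 + 3*c*acos(-c) - 2*c + 3*sqrt(1 - c^2)


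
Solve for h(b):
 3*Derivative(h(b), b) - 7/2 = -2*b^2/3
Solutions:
 h(b) = C1 - 2*b^3/27 + 7*b/6


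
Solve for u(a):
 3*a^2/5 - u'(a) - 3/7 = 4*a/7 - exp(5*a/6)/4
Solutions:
 u(a) = C1 + a^3/5 - 2*a^2/7 - 3*a/7 + 3*exp(5*a/6)/10


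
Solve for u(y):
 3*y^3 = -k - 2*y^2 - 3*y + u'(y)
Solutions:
 u(y) = C1 + k*y + 3*y^4/4 + 2*y^3/3 + 3*y^2/2


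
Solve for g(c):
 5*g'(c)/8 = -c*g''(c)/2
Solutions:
 g(c) = C1 + C2/c^(1/4)


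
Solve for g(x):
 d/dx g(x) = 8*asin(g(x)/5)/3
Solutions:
 Integral(1/asin(_y/5), (_y, g(x))) = C1 + 8*x/3


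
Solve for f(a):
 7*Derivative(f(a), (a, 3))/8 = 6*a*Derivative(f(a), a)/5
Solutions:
 f(a) = C1 + Integral(C2*airyai(2*35^(2/3)*6^(1/3)*a/35) + C3*airybi(2*35^(2/3)*6^(1/3)*a/35), a)


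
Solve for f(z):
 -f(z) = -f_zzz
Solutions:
 f(z) = C3*exp(z) + (C1*sin(sqrt(3)*z/2) + C2*cos(sqrt(3)*z/2))*exp(-z/2)


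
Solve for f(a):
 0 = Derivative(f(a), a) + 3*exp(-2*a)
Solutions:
 f(a) = C1 + 3*exp(-2*a)/2


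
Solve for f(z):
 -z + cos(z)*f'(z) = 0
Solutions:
 f(z) = C1 + Integral(z/cos(z), z)


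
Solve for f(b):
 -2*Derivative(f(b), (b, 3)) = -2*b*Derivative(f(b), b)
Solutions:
 f(b) = C1 + Integral(C2*airyai(b) + C3*airybi(b), b)


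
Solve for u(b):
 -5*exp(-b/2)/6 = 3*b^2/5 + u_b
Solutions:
 u(b) = C1 - b^3/5 + 5*exp(-b/2)/3


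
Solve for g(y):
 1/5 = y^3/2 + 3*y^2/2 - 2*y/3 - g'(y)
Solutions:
 g(y) = C1 + y^4/8 + y^3/2 - y^2/3 - y/5


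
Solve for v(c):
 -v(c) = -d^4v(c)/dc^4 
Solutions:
 v(c) = C1*exp(-c) + C2*exp(c) + C3*sin(c) + C4*cos(c)


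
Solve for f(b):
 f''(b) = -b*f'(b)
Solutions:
 f(b) = C1 + C2*erf(sqrt(2)*b/2)


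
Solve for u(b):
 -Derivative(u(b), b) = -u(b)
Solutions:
 u(b) = C1*exp(b)


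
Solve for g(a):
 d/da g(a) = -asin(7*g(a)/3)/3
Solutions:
 Integral(1/asin(7*_y/3), (_y, g(a))) = C1 - a/3


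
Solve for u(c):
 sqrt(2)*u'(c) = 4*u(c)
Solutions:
 u(c) = C1*exp(2*sqrt(2)*c)


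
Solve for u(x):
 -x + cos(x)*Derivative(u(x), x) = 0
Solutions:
 u(x) = C1 + Integral(x/cos(x), x)


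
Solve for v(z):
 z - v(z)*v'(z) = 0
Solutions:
 v(z) = -sqrt(C1 + z^2)
 v(z) = sqrt(C1 + z^2)


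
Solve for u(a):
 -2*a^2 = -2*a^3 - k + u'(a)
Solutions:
 u(a) = C1 + a^4/2 - 2*a^3/3 + a*k


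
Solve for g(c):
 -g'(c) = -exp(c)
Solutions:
 g(c) = C1 + exp(c)


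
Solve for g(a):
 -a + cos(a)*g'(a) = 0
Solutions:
 g(a) = C1 + Integral(a/cos(a), a)


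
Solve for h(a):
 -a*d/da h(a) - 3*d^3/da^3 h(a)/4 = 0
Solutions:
 h(a) = C1 + Integral(C2*airyai(-6^(2/3)*a/3) + C3*airybi(-6^(2/3)*a/3), a)


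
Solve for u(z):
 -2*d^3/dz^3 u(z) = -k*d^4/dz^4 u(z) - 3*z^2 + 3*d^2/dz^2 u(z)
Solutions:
 u(z) = C1 + C2*z + C3*exp(z*(1 - sqrt(3*k + 1))/k) + C4*exp(z*(sqrt(3*k + 1) + 1)/k) + z^4/12 - 2*z^3/9 + z^2*(3*k + 4)/9


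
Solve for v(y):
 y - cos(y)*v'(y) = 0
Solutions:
 v(y) = C1 + Integral(y/cos(y), y)


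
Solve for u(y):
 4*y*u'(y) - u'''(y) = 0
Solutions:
 u(y) = C1 + Integral(C2*airyai(2^(2/3)*y) + C3*airybi(2^(2/3)*y), y)


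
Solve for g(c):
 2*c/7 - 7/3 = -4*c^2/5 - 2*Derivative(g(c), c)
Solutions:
 g(c) = C1 - 2*c^3/15 - c^2/14 + 7*c/6


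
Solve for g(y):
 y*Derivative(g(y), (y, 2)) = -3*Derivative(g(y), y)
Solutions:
 g(y) = C1 + C2/y^2


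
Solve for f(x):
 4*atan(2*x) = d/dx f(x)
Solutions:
 f(x) = C1 + 4*x*atan(2*x) - log(4*x^2 + 1)


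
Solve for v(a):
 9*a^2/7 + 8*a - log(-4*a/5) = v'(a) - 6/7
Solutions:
 v(a) = C1 + 3*a^3/7 + 4*a^2 - a*log(-a) + a*(-2*log(2) + log(5) + 13/7)


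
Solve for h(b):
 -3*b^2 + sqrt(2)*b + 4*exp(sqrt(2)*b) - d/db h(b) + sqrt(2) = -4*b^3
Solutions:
 h(b) = C1 + b^4 - b^3 + sqrt(2)*b^2/2 + sqrt(2)*b + 2*sqrt(2)*exp(sqrt(2)*b)


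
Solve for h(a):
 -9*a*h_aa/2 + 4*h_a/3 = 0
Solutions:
 h(a) = C1 + C2*a^(35/27)


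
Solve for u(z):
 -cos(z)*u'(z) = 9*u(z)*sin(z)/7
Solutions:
 u(z) = C1*cos(z)^(9/7)


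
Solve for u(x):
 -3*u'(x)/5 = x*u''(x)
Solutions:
 u(x) = C1 + C2*x^(2/5)


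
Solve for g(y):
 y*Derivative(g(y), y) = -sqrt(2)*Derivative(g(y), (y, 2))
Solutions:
 g(y) = C1 + C2*erf(2^(1/4)*y/2)


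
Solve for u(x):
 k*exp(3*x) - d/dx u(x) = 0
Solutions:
 u(x) = C1 + k*exp(3*x)/3


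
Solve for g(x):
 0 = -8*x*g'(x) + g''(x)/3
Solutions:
 g(x) = C1 + C2*erfi(2*sqrt(3)*x)


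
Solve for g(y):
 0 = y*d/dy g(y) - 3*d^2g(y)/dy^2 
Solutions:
 g(y) = C1 + C2*erfi(sqrt(6)*y/6)


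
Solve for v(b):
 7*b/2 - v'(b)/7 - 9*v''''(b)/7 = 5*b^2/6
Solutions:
 v(b) = C1 + C4*exp(-3^(1/3)*b/3) - 35*b^3/18 + 49*b^2/4 + (C2*sin(3^(5/6)*b/6) + C3*cos(3^(5/6)*b/6))*exp(3^(1/3)*b/6)


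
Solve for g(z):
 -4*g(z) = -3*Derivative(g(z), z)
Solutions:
 g(z) = C1*exp(4*z/3)


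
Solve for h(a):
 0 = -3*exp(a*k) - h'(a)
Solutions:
 h(a) = C1 - 3*exp(a*k)/k


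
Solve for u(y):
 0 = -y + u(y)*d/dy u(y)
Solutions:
 u(y) = -sqrt(C1 + y^2)
 u(y) = sqrt(C1 + y^2)


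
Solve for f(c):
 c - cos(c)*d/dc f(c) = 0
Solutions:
 f(c) = C1 + Integral(c/cos(c), c)


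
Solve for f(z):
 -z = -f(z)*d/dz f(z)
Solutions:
 f(z) = -sqrt(C1 + z^2)
 f(z) = sqrt(C1 + z^2)


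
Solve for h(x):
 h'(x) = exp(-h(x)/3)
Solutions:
 h(x) = 3*log(C1 + x/3)


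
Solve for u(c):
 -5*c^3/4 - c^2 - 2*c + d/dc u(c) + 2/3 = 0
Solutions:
 u(c) = C1 + 5*c^4/16 + c^3/3 + c^2 - 2*c/3


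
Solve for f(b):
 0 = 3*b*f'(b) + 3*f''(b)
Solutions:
 f(b) = C1 + C2*erf(sqrt(2)*b/2)


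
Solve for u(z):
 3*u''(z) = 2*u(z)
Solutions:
 u(z) = C1*exp(-sqrt(6)*z/3) + C2*exp(sqrt(6)*z/3)


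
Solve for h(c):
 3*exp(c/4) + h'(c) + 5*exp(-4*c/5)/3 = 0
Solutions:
 h(c) = C1 - 12*exp(c/4) + 25*exp(-4*c/5)/12


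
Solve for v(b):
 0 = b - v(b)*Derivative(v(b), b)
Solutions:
 v(b) = -sqrt(C1 + b^2)
 v(b) = sqrt(C1 + b^2)


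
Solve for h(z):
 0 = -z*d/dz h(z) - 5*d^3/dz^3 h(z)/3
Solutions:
 h(z) = C1 + Integral(C2*airyai(-3^(1/3)*5^(2/3)*z/5) + C3*airybi(-3^(1/3)*5^(2/3)*z/5), z)


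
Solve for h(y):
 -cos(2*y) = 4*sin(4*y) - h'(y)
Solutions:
 h(y) = C1 + sin(2*y)/2 - cos(4*y)


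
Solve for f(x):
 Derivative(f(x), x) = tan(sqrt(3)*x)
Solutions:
 f(x) = C1 - sqrt(3)*log(cos(sqrt(3)*x))/3


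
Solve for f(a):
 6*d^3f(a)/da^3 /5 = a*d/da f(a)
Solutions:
 f(a) = C1 + Integral(C2*airyai(5^(1/3)*6^(2/3)*a/6) + C3*airybi(5^(1/3)*6^(2/3)*a/6), a)


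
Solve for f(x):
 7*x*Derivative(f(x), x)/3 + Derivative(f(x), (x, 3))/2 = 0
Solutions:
 f(x) = C1 + Integral(C2*airyai(-14^(1/3)*3^(2/3)*x/3) + C3*airybi(-14^(1/3)*3^(2/3)*x/3), x)


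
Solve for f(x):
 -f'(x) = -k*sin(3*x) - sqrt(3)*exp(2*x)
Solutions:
 f(x) = C1 - k*cos(3*x)/3 + sqrt(3)*exp(2*x)/2


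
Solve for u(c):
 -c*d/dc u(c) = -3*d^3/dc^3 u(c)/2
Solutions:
 u(c) = C1 + Integral(C2*airyai(2^(1/3)*3^(2/3)*c/3) + C3*airybi(2^(1/3)*3^(2/3)*c/3), c)


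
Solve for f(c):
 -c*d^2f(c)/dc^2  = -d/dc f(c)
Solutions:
 f(c) = C1 + C2*c^2


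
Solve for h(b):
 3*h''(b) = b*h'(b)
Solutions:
 h(b) = C1 + C2*erfi(sqrt(6)*b/6)


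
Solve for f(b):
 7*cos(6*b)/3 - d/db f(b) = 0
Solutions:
 f(b) = C1 + 7*sin(6*b)/18


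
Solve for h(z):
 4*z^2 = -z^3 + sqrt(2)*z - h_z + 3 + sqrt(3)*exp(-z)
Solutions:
 h(z) = C1 - z^4/4 - 4*z^3/3 + sqrt(2)*z^2/2 + 3*z - sqrt(3)*exp(-z)


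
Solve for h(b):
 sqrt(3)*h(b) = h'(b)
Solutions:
 h(b) = C1*exp(sqrt(3)*b)


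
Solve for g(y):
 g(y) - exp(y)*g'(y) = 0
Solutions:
 g(y) = C1*exp(-exp(-y))


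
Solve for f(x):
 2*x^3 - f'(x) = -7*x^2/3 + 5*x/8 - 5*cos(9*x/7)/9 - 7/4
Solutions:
 f(x) = C1 + x^4/2 + 7*x^3/9 - 5*x^2/16 + 7*x/4 + 35*sin(9*x/7)/81


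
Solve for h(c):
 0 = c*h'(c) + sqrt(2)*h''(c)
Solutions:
 h(c) = C1 + C2*erf(2^(1/4)*c/2)


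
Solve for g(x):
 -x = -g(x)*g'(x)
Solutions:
 g(x) = -sqrt(C1 + x^2)
 g(x) = sqrt(C1 + x^2)


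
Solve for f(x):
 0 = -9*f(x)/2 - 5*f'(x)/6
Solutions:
 f(x) = C1*exp(-27*x/5)


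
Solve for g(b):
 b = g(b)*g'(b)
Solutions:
 g(b) = -sqrt(C1 + b^2)
 g(b) = sqrt(C1 + b^2)


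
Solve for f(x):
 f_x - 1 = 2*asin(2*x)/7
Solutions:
 f(x) = C1 + 2*x*asin(2*x)/7 + x + sqrt(1 - 4*x^2)/7
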